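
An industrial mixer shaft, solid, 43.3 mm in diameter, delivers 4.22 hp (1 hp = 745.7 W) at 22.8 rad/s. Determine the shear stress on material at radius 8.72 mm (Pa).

ω = 22.8 rad/s, so T = P/ω = 4.22×745.7 / 22.80 = 138.0 N·m.
J = πd⁴/32 = π(0.0433)⁴/32 = 3.451×10^-7 m⁴.
Shear stress varies linearly with radius: τ = T·r/J = 138.0 × 0.00872 / 3.451×10^-7 = 3.487×10^6 Pa.

3.49e6 Pa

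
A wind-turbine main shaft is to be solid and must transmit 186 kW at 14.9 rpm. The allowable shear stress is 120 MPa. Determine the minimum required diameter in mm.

172 mm

ω = 2π·14.9/60 = 1.560 rad/s, so T = P/ω = 186×10³ / 1.560 = 119200 N·m.
For a solid shaft τ_max = 16T/(πd³), so d = (16T/(π τ_allow))^(1/3) = (16·119200/(π·1.20×10^8))^(1/3) = 0.1717 m.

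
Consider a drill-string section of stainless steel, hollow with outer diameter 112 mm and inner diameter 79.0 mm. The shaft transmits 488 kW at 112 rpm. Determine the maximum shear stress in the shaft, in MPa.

ω = 2π·112/60 = 11.73 rad/s, so T = P/ω = 488×10³ / 11.73 = 41610 N·m.
J = π(d_o⁴ − d_i⁴)/32 = π(0.112⁴ − 0.0790⁴)/32 = 1.162×10^-5 m⁴.
τ_max = T·r/J = 41610 × 0.0560 / 1.162×10^-5 = 2.004×10^8 Pa.

200 MPa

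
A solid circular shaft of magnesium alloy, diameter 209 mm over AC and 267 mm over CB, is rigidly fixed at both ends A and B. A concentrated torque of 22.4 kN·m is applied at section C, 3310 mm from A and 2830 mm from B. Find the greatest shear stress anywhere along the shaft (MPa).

4.54 MPa

Compatibility: T_A·a/J_AC = T_B·b/J_CB with T_A + T_B = T₀.
J_AC = 1.87×10^-4 m⁴, J_CB = 4.99×10^-4 m⁴, so T_A = T₀·(J_AC/a)/((J_AC/a)+(J_CB/b)) = 5443 N·m, T_B = 16960 N·m.
τ in each portion: τ_AC = 3.04×10^6 Pa, τ_CB = 4.54×10^6 Pa; maximum is in CB.
τ_max = T_CB·r/J = 16960·0.134/4.99×10^-4 = 4.537×10^6 Pa.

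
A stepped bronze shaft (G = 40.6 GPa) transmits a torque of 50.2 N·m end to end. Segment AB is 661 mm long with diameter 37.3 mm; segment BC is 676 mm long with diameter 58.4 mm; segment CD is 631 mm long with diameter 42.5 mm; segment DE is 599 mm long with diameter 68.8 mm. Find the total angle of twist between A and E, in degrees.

0.447°

J_AB = π(0.0373)⁴/32 = 1.90×10^-7 m⁴; J_BC = π(0.0584)⁴/32 = 1.14×10^-6 m⁴; J_CD = π(0.0425)⁴/32 = 3.20×10^-7 m⁴; J_DE = π(0.0688)⁴/32 = 2.20×10^-6 m⁴.
θ = (T/G)·Σ L_i/J_i = (50.20/40.6×10⁹)·(0.661/1.90×10^-7 + 0.676/1.14×10^-6 + 0.631/3.20×10^-7 + 0.599/2.20×10^-6) = 7.805×10^-3 rad.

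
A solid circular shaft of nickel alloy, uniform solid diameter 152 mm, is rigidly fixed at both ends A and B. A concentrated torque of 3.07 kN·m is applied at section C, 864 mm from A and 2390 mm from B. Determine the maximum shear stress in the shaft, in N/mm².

With uniform GJ and both ends fixed, compatibility θ_AC = θ_CB gives T_A·a = T_B·b, together with T_A + T_B = T₀.
T_A = T₀·b/(a+b) = 3070·2390/3254 = 2255 N·m; T_B = 815.1 N·m.
τ in each portion: τ_AC = 3.27×10^6 Pa, τ_CB = 1.18×10^6 Pa; maximum is in AC.
τ_max = T_AC·r/J = 2255·0.0760/5.24×10^-5 = 3.270×10^6 Pa.

3.27 N/mm²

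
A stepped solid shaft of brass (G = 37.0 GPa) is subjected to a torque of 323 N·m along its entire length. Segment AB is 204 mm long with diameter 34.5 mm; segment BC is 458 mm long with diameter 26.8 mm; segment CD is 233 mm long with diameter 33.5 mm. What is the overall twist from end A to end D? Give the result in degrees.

6.20°

J_AB = π(0.0345)⁴/32 = 1.39×10^-7 m⁴; J_BC = π(0.0268)⁴/32 = 5.06×10^-8 m⁴; J_CD = π(0.0335)⁴/32 = 1.24×10^-7 m⁴.
θ = (T/G)·Σ L_i/J_i = (323.0/37.0×10⁹)·(0.204/1.39×10^-7 + 0.458/5.06×10^-8 + 0.233/1.24×10^-7) = 0.1082 rad.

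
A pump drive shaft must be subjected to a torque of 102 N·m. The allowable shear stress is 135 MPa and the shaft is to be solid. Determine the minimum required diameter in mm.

15.7 mm

For a solid shaft τ_max = 16T/(πd³), so d = (16T/(π τ_allow))^(1/3) = (16·102.0/(π·1.35×10^8))^(1/3) = 0.01567 m.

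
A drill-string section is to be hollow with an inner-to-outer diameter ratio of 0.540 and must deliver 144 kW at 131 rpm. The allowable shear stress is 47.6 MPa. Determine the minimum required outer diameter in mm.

107 mm

ω = 2π·131/60 = 13.72 rad/s, so T = P/ω = 144×10³ / 13.72 = 10500 N·m.
For a hollow shaft with d_i/d_o = 0.540: τ_max = 16T/(π d_o³ (1−k⁴)), so d_o = [16T/(π τ_allow (1−k⁴))]^(1/3) = [16·10500/(π·4.76×10^7·0.9150)]^(1/3) = 0.1071 m.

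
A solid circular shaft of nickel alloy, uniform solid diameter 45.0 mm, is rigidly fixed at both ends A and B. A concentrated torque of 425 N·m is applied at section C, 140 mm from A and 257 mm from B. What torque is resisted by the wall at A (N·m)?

275 N·m

With uniform GJ and both ends fixed, compatibility θ_AC = θ_CB gives T_A·a = T_B·b, together with T_A + T_B = T₀.
T_A = T₀·b/(a+b) = 425.0·257/397.0 = 275.1 N·m; T_B = 149.9 N·m.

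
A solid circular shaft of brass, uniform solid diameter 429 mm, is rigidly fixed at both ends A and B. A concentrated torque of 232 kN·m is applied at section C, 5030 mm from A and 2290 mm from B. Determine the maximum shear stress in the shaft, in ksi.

With uniform GJ and both ends fixed, compatibility θ_AC = θ_CB gives T_A·a = T_B·b, together with T_A + T_B = T₀.
T_A = T₀·b/(a+b) = 232000·2290/7320 = 72580 N·m; T_B = 159400 N·m.
τ in each portion: τ_AC = 4.68×10^6 Pa, τ_CB = 1.03×10^7 Pa; maximum is in CB.
τ_max = T_CB·r/J = 159400·0.214/3.33×10^-3 = 1.028×10^7 Pa.

1.49 ksi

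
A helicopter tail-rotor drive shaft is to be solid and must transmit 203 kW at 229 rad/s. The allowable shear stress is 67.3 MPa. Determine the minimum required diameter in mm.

ω = 229 rad/s, so T = P/ω = 203×10³ / 229.0 = 886.5 N·m.
For a solid shaft τ_max = 16T/(πd³), so d = (16T/(π τ_allow))^(1/3) = (16·886.5/(π·6.73×10^7))^(1/3) = 0.04063 m.

40.6 mm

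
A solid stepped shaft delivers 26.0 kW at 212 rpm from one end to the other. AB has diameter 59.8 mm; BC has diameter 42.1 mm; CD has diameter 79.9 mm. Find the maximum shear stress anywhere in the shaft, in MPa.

79.9 MPa

ω = 2π·212/60 = 22.20 rad/s, so T = P/ω = 26.0×10³ / 22.20 = 1171 N·m.
Under the same torque, τ_max = 16T/(πd³) is largest where d is smallest — segment BC (d = 42.1 mm).
τ_max = 16·1171/(π·(0.0421)³) = 7.993×10^7 Pa.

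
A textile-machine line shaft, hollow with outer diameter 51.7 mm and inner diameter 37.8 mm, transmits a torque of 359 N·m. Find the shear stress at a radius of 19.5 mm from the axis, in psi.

2030 psi

J = π(d_o⁴ − d_i⁴)/32 = π(0.0517⁴ − 0.0378⁴)/32 = 5.010×10^-7 m⁴.
Shear stress varies linearly with radius: τ = T·r/J = 359.0 × 0.0195 / 5.010×10^-7 = 1.397×10^7 Pa.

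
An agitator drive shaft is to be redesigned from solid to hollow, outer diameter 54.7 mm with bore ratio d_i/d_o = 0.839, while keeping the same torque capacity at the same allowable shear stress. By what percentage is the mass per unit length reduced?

53.3 %

Equal τ_max and T ⇒ the solid shaft needs d_s³ = d_o³(1−k⁴), so d_s = 54.7·(1−0.839⁴)^(1/3) = 43.55 mm.
Area ratio A_h/A_s = d_o²(1−k²)/d_s² = (1−k²)/(1−k⁴)^(2/3) = 0.4672.
Mass saving = 1 − 0.4672 = 53.3 %.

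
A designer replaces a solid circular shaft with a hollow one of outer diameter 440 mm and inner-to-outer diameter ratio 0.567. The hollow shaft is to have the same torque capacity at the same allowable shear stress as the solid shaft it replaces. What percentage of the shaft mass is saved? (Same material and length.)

Equal τ_max and T ⇒ the solid shaft needs d_s³ = d_o³(1−k⁴), so d_s = 440·(1−0.567⁴)^(1/3) = 424.3 mm.
Area ratio A_h/A_s = d_o²(1−k²)/d_s² = (1−k²)/(1−k⁴)^(2/3) = 0.7297.
Mass saving = 1 − 0.7297 = 27.0 %.

27.0 %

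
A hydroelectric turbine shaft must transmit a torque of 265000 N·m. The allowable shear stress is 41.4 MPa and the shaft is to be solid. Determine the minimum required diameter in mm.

For a solid shaft τ_max = 16T/(πd³), so d = (16T/(π τ_allow))^(1/3) = (16·265000/(π·4.14×10^7))^(1/3) = 0.3195 m.

319 mm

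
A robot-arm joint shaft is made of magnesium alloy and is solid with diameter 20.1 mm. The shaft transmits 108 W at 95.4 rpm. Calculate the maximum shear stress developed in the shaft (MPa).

6.78 MPa

ω = 2π·95.4/60 = 9.990 rad/s, so T = P/ω = 108 / 9.990 = 10.81 N·m.
J = πd⁴/32 = π(0.0201)⁴/32 = 1.602×10^-8 m⁴.
τ_max = T·r/J = 10.81 × 0.0100 / 1.602×10^-8 = 6.780×10^6 Pa.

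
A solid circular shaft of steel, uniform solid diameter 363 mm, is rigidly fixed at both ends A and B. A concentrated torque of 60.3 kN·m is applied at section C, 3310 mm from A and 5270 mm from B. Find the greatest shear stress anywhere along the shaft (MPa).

3.94 MPa

With uniform GJ and both ends fixed, compatibility θ_AC = θ_CB gives T_A·a = T_B·b, together with T_A + T_B = T₀.
T_A = T₀·b/(a+b) = 60300·5270/8580 = 37040 N·m; T_B = 23260 N·m.
τ in each portion: τ_AC = 3.94×10^6 Pa, τ_CB = 2.48×10^6 Pa; maximum is in AC.
τ_max = T_AC·r/J = 37040·0.181/1.70×10^-3 = 3.944×10^6 Pa.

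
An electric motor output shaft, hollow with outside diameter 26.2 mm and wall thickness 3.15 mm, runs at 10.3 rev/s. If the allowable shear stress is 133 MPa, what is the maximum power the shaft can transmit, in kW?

J = π(d_o⁴ − d_i⁴)/32 = π(0.0262⁴ − 0.0199⁴)/32 = 3.086×10^-8 m⁴.
T_max = τ_allow·J/r = 1.33×10^8 × 3.086×10^-8 / 0.0131 = 313.3 N·m.
ω = 2π·10.3 = 64.72 rad/s, so P_max = T_max·ω = 2.028×10^4 W.

20.3 kW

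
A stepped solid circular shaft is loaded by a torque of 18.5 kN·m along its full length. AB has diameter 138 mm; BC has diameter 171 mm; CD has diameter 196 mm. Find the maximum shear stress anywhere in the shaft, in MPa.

35.9 MPa

Under the same torque, τ_max = 16T/(πd³) is largest where d is smallest — segment AB (d = 138 mm).
τ_max = 16·18500/(π·(0.138)³) = 3.585×10^7 Pa.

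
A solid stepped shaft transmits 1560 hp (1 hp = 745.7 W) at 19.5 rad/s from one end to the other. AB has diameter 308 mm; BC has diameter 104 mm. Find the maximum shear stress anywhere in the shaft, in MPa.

270 MPa

ω = 19.5 rad/s, so T = P/ω = 1560×745.7 / 19.50 = 59660 N·m.
Under the same torque, τ_max = 16T/(πd³) is largest where d is smallest — segment BC (d = 104 mm).
τ_max = 16·59660/(π·(0.104)³) = 2.701×10^8 Pa.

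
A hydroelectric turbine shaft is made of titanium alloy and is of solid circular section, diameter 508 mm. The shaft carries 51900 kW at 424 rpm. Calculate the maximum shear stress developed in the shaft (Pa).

ω = 2π·424/60 = 44.40 rad/s, so T = P/ω = 51900×10³ / 44.40 = 1.169e6 N·m.
J = πd⁴/32 = π(0.508)⁴/32 = 6.538×10^-3 m⁴.
τ_max = T·r/J = 1.169e6 × 0.254 / 6.538×10^-3 = 4.541×10^7 Pa.

4.54e7 Pa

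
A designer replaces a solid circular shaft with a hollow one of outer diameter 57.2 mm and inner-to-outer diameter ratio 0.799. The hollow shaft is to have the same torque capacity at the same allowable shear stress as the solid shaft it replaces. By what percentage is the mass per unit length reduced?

48.7 %

Equal τ_max and T ⇒ the solid shaft needs d_s³ = d_o³(1−k⁴), so d_s = 57.2·(1−0.799⁴)^(1/3) = 48.04 mm.
Area ratio A_h/A_s = d_o²(1−k²)/d_s² = (1−k²)/(1−k⁴)^(2/3) = 0.5126.
Mass saving = 1 − 0.5126 = 48.7 %.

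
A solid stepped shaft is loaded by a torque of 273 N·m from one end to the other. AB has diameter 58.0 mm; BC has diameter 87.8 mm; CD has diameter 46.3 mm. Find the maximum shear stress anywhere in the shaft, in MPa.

14.0 MPa

Under the same torque, τ_max = 16T/(πd³) is largest where d is smallest — segment CD (d = 46.3 mm).
τ_max = 16·273.0/(π·(0.0463)³) = 1.401×10^7 Pa.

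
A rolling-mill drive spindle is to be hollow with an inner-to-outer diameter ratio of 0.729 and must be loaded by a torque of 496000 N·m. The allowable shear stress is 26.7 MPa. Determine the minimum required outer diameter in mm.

509 mm

For a hollow shaft with d_i/d_o = 0.729: τ_max = 16T/(π d_o³ (1−k⁴)), so d_o = [16T/(π τ_allow (1−k⁴))]^(1/3) = [16·496000/(π·2.67×10^7·0.7176)]^(1/3) = 0.5090 m.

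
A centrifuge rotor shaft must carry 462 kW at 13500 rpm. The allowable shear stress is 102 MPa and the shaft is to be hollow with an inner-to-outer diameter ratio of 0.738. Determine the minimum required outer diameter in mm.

ω = 2π·13500/60 = 1414 rad/s, so T = P/ω = 462×10³ / 1414 = 326.8 N·m.
For a hollow shaft with d_i/d_o = 0.738: τ_max = 16T/(π d_o³ (1−k⁴)), so d_o = [16T/(π τ_allow (1−k⁴))]^(1/3) = [16·326.8/(π·1.02×10^8·0.7034)]^(1/3) = 0.02852 m.

28.5 mm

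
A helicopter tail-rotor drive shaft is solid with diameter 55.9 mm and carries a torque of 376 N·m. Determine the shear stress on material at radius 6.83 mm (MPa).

2.68 MPa

J = πd⁴/32 = π(0.0559)⁴/32 = 9.586×10^-7 m⁴.
Shear stress varies linearly with radius: τ = T·r/J = 376.0 × 0.00683 / 9.586×10^-7 = 2.679×10^6 Pa.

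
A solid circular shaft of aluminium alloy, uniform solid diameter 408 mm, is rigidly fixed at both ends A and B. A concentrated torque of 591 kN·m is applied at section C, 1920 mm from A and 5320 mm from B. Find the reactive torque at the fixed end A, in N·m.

434000 N·m

With uniform GJ and both ends fixed, compatibility θ_AC = θ_CB gives T_A·a = T_B·b, together with T_A + T_B = T₀.
T_A = T₀·b/(a+b) = 591000·5320/7240 = 434300 N·m; T_B = 156700 N·m.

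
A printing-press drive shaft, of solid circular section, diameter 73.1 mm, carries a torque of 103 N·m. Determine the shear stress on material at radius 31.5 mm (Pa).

1.16e6 Pa

J = πd⁴/32 = π(0.0731)⁴/32 = 2.803×10^-6 m⁴.
Shear stress varies linearly with radius: τ = T·r/J = 103.0 × 0.0315 / 2.803×10^-6 = 1.157×10^6 Pa.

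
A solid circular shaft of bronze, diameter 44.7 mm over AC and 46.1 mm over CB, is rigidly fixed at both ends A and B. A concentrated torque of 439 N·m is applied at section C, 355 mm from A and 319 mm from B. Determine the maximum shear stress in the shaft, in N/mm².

12.7 N/mm²

Compatibility: T_A·a/J_AC = T_B·b/J_CB with T_A + T_B = T₀.
J_AC = 3.92×10^-7 m⁴, J_CB = 4.43×10^-7 m⁴, so T_A = T₀·(J_AC/a)/((J_AC/a)+(J_CB/b)) = 194.3 N·m, T_B = 244.7 N·m.
τ in each portion: τ_AC = 1.11×10^7 Pa, τ_CB = 1.27×10^7 Pa; maximum is in CB.
τ_max = T_CB·r/J = 244.7·0.0231/4.43×10^-7 = 1.272×10^7 Pa.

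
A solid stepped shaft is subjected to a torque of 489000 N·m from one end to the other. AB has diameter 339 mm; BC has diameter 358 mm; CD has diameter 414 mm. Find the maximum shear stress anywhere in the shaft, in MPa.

63.9 MPa

Under the same torque, τ_max = 16T/(πd³) is largest where d is smallest — segment AB (d = 339 mm).
τ_max = 16·489000/(π·(0.339)³) = 6.393×10^7 Pa.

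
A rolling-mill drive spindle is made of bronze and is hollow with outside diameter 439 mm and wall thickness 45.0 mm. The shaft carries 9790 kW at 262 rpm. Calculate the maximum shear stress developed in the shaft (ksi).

ω = 2π·262/60 = 27.44 rad/s, so T = P/ω = 9790×10³ / 27.44 = 356800 N·m.
J = π(d_o⁴ − d_i⁴)/32 = π(0.439⁴ − 0.349⁴)/32 = 2.190×10^-3 m⁴.
τ_max = T·r/J = 356800 × 0.220 / 2.190×10^-3 = 3.577×10^7 Pa.

5.19 ksi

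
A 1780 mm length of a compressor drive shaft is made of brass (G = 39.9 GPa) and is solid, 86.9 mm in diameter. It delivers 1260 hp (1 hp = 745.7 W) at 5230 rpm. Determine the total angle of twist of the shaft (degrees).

ω = 2π·5230/60 = 547.7 rad/s, so T = P/ω = 1260×745.7 / 547.7 = 1716 N·m.
J = πd⁴/32 = π(0.0869)⁴/32 = 5.599×10^-6 m⁴.
θ = T·L/(G·J) = 1716 × 1.78 / (39.9×10⁹ × 5.599×10^-6) = 0.01367 rad.

0.783°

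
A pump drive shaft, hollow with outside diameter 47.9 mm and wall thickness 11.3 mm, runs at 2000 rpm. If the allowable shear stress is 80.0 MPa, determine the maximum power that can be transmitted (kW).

J = π(d_o⁴ − d_i⁴)/32 = π(0.0479⁴ − 0.0253⁴)/32 = 4.766×10^-7 m⁴.
T_max = τ_allow·J/r = 8.00×10^7 × 4.766×10^-7 / 0.0239 = 1592 N·m.
ω = 2π·2000/60 = 209.4 rad/s, so P_max = T_max·ω = 3.334×10^5 W.

333 kW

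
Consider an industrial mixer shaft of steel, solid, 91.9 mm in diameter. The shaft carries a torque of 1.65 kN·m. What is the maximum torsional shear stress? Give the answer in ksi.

J = πd⁴/32 = π(0.0919)⁴/32 = 7.003×10^-6 m⁴.
τ_max = T·r/J = 1650 × 0.0460 / 7.003×10^-6 = 1.083×10^7 Pa.

1.57 ksi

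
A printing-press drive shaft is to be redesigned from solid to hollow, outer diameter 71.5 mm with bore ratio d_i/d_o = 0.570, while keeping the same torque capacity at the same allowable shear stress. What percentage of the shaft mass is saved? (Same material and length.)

27.3 %

Equal τ_max and T ⇒ the solid shaft needs d_s³ = d_o³(1−k⁴), so d_s = 71.5·(1−0.570⁴)^(1/3) = 68.89 mm.
Area ratio A_h/A_s = d_o²(1−k²)/d_s² = (1−k²)/(1−k⁴)^(2/3) = 0.7272.
Mass saving = 1 − 0.7272 = 27.3 %.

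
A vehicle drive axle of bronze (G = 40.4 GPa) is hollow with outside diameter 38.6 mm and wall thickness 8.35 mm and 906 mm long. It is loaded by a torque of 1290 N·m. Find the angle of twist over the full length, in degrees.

8.48°

J = π(d_o⁴ − d_i⁴)/32 = π(0.0386⁴ − 0.0219⁴)/32 = 1.954×10^-7 m⁴.
θ = T·L/(G·J) = 1290 × 0.906 / (40.4×10⁹ × 1.954×10^-7) = 0.1481 rad.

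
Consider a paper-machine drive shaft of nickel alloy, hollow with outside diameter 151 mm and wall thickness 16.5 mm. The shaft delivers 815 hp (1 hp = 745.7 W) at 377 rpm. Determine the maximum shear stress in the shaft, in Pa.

3.63e7 Pa

ω = 2π·377/60 = 39.48 rad/s, so T = P/ω = 815×745.7 / 39.48 = 15390 N·m.
J = π(d_o⁴ − d_i⁴)/32 = π(0.151⁴ − 0.118⁴)/32 = 3.201×10^-5 m⁴.
τ_max = T·r/J = 15390 × 0.0755 / 3.201×10^-5 = 3.631×10^7 Pa.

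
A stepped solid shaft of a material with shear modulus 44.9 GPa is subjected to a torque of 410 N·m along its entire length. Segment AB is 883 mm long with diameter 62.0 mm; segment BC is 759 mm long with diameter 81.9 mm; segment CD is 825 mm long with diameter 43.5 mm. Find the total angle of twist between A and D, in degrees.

J_AB = π(0.0620)⁴/32 = 1.45×10^-6 m⁴; J_BC = π(0.0819)⁴/32 = 4.42×10^-6 m⁴; J_CD = π(0.0435)⁴/32 = 3.52×10^-7 m⁴.
θ = (T/G)·Σ L_i/J_i = (410.0/44.9×10⁹)·(0.883/1.45×10^-6 + 0.759/4.42×10^-6 + 0.825/3.52×10^-7) = 0.02856 rad.

1.64°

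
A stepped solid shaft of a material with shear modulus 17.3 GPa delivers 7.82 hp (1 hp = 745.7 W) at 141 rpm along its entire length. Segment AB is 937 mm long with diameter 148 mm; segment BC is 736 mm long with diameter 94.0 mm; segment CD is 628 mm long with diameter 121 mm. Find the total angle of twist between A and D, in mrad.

3.33 mrad

ω = 2π·141/60 = 14.77 rad/s, so T = P/ω = 7.82×745.7 / 14.77 = 394.9 N·m.
J_AB = π(0.148)⁴/32 = 4.71×10^-5 m⁴; J_BC = π(0.0940)⁴/32 = 7.66×10^-6 m⁴; J_CD = π(0.121)⁴/32 = 2.10×10^-5 m⁴.
θ = (T/G)·Σ L_i/J_i = (394.9/17.3×10⁹)·(0.937/4.71×10^-5 + 0.736/7.66×10^-6 + 0.628/2.10×10^-5) = 3.327×10^-3 rad.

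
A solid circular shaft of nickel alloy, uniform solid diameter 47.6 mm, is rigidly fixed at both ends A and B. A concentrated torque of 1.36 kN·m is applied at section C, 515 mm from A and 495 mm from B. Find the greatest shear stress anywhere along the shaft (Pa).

With uniform GJ and both ends fixed, compatibility θ_AC = θ_CB gives T_A·a = T_B·b, together with T_A + T_B = T₀.
T_A = T₀·b/(a+b) = 1360·495/1010 = 666.5 N·m; T_B = 693.5 N·m.
τ in each portion: τ_AC = 3.15×10^7 Pa, τ_CB = 3.27×10^7 Pa; maximum is in CB.
τ_max = T_CB·r/J = 693.5·0.0238/5.04×10^-7 = 3.275×10^7 Pa.

3.27e7 Pa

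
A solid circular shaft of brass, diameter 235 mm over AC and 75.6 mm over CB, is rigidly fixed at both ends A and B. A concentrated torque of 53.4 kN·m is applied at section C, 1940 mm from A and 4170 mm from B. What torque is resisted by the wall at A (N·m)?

Compatibility: T_A·a/J_AC = T_B·b/J_CB with T_A + T_B = T₀.
J_AC = 2.99×10^-4 m⁴, J_CB = 3.21×10^-6 m⁴, so T_A = T₀·(J_AC/a)/((J_AC/a)+(J_CB/b)) = 53140 N·m, T_B = 264.8 N·m.

53100 N·m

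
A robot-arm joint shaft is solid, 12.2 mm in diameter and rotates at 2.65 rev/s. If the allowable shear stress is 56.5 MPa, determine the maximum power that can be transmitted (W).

335 W

J = πd⁴/32 = π(0.0122)⁴/32 = 2.175×10^-9 m⁴.
T_max = τ_allow·J/r = 5.65×10^7 × 2.175×10^-9 / 0.00610 = 20.14 N·m.
ω = 2π·2.65 = 16.65 rad/s, so P_max = T_max·ω = 335.4 W.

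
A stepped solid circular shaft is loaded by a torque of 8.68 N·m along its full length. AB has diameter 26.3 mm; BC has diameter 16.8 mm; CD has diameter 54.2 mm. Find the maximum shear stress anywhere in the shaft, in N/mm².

9.32 N/mm²

Under the same torque, τ_max = 16T/(πd³) is largest where d is smallest — segment BC (d = 16.8 mm).
τ_max = 16·8.680/(π·(0.0168)³) = 9.323×10^6 Pa.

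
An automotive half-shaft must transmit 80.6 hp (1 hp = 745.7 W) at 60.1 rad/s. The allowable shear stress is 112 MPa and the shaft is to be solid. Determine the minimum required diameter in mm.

ω = 60.1 rad/s, so T = P/ω = 80.6×745.7 / 60.10 = 1000 N·m.
For a solid shaft τ_max = 16T/(πd³), so d = (16T/(π τ_allow))^(1/3) = (16·1000/(π·1.12×10^8))^(1/3) = 0.03569 m.

35.7 mm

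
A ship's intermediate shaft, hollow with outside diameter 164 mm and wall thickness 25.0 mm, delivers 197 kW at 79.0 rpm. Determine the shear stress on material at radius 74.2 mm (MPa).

32.5 MPa

ω = 2π·79.0/60 = 8.273 rad/s, so T = P/ω = 197×10³ / 8.273 = 23810 N·m.
J = π(d_o⁴ − d_i⁴)/32 = π(0.164⁴ − 0.114⁴)/32 = 5.444×10^-5 m⁴.
Shear stress varies linearly with radius: τ = T·r/J = 23810 × 0.0742 / 5.444×10^-5 = 3.246×10^7 Pa.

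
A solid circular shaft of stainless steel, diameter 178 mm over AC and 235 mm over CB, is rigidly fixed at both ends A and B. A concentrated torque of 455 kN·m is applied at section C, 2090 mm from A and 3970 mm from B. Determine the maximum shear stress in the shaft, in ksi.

Compatibility: T_A·a/J_AC = T_B·b/J_CB with T_A + T_B = T₀.
J_AC = 9.86×10^-5 m⁴, J_CB = 2.99×10^-4 m⁴, so T_A = T₀·(J_AC/a)/((J_AC/a)+(J_CB/b)) = 175000 N·m, T_B = 280000 N·m.
τ in each portion: τ_AC = 1.58×10^8 Pa, τ_CB = 1.10×10^8 Pa; maximum is in AC.
τ_max = T_AC·r/J = 175000·0.0890/9.86×10^-5 = 1.581×10^8 Pa.

22.9 ksi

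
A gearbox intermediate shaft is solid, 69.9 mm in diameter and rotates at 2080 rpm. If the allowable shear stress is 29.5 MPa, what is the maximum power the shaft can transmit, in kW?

J = πd⁴/32 = π(0.0699)⁴/32 = 2.344×10^-6 m⁴.
T_max = τ_allow·J/r = 2.95×10^7 × 2.344×10^-6 / 0.0350 = 1978 N·m.
ω = 2π·2080/60 = 217.8 rad/s, so P_max = T_max·ω = 4.309×10^5 W.

431 kW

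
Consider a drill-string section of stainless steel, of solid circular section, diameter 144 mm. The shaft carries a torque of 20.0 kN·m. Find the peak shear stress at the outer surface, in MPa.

J = πd⁴/32 = π(0.144)⁴/32 = 4.221×10^-5 m⁴.
τ_max = T·r/J = 20000 × 0.0720 / 4.221×10^-5 = 3.411×10^7 Pa.

34.1 MPa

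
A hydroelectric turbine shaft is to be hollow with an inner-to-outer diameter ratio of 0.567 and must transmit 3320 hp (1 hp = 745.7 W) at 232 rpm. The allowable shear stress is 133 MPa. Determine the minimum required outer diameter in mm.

ω = 2π·232/60 = 24.29 rad/s, so T = P/ω = 3320×745.7 / 24.29 = 101900 N·m.
For a hollow shaft with d_i/d_o = 0.567: τ_max = 16T/(π d_o³ (1−k⁴)), so d_o = [16T/(π τ_allow (1−k⁴))]^(1/3) = [16·101900/(π·1.33×10^8·0.8966)]^(1/3) = 0.1633 m.

163 mm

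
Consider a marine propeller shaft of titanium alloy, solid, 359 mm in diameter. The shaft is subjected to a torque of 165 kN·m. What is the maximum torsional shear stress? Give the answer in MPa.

J = πd⁴/32 = π(0.359)⁴/32 = 1.631×10^-3 m⁴.
τ_max = T·r/J = 165000 × 0.179 / 1.631×10^-3 = 1.816×10^7 Pa.

18.2 MPa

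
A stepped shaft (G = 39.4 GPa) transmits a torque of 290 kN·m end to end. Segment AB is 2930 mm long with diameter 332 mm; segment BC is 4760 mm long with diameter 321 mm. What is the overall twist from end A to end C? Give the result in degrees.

2.96°

J_AB = π(0.332)⁴/32 = 1.19×10^-3 m⁴; J_BC = π(0.321)⁴/32 = 1.04×10^-3 m⁴.
θ = (T/G)·Σ L_i/J_i = (290000/39.4×10⁹)·(2.93/1.19×10^-3 + 4.76/1.04×10^-3) = 0.05169 rad.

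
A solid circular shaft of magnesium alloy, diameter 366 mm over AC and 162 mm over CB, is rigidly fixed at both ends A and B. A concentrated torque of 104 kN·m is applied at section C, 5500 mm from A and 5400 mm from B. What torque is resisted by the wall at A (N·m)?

Compatibility: T_A·a/J_AC = T_B·b/J_CB with T_A + T_B = T₀.
J_AC = 1.76×10^-3 m⁴, J_CB = 6.76×10^-5 m⁴, so T_A = T₀·(J_AC/a)/((J_AC/a)+(J_CB/b)) = 100100 N·m, T_B = 3913 N·m.

100000 N·m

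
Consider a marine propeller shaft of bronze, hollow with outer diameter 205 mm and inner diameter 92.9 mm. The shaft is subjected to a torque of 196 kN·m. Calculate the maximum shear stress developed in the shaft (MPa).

121 MPa

J = π(d_o⁴ − d_i⁴)/32 = π(0.205⁴ − 0.0929⁴)/32 = 1.661×10^-4 m⁴.
τ_max = T·r/J = 196000 × 0.102 / 1.661×10^-4 = 1.210×10^8 Pa.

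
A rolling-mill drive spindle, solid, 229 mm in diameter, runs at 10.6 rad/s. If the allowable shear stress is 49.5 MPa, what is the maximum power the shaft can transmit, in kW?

J = πd⁴/32 = π(0.229)⁴/32 = 2.700×10^-4 m⁴.
T_max = τ_allow·J/r = 4.95×10^7 × 2.700×10^-4 / 0.115 = 116700 N·m.
ω = 10.6 rad/s, so P_max = T_max·ω = 1.237×10^6 W.

1240 kW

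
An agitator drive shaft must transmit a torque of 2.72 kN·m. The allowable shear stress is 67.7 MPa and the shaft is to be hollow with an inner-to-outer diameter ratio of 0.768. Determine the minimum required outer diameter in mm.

68.0 mm

For a hollow shaft with d_i/d_o = 0.768: τ_max = 16T/(π d_o³ (1−k⁴)), so d_o = [16T/(π τ_allow (1−k⁴))]^(1/3) = [16·2720/(π·6.77×10^7·0.6521)]^(1/3) = 0.06795 m.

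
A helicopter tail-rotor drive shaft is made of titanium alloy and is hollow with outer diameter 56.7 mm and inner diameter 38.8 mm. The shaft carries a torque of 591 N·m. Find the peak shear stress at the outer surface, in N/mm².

21.2 N/mm²

J = π(d_o⁴ − d_i⁴)/32 = π(0.0567⁴ − 0.0388⁴)/32 = 7.922×10^-7 m⁴.
τ_max = T·r/J = 591.0 × 0.0284 / 7.922×10^-7 = 2.115×10^7 Pa.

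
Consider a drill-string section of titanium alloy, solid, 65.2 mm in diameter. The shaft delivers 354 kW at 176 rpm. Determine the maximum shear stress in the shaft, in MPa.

353 MPa

ω = 2π·176/60 = 18.43 rad/s, so T = P/ω = 354×10³ / 18.43 = 19210 N·m.
J = πd⁴/32 = π(0.0652)⁴/32 = 1.774×10^-6 m⁴.
τ_max = T·r/J = 19210 × 0.0326 / 1.774×10^-6 = 3.529×10^8 Pa.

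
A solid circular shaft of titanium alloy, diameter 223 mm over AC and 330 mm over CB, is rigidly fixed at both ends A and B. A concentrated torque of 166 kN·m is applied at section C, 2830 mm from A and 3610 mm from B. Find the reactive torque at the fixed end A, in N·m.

34900 N·m

Compatibility: T_A·a/J_AC = T_B·b/J_CB with T_A + T_B = T₀.
J_AC = 2.43×10^-4 m⁴, J_CB = 1.16×10^-3 m⁴, so T_A = T₀·(J_AC/a)/((J_AC/a)+(J_CB/b)) = 34880 N·m, T_B = 131100 N·m.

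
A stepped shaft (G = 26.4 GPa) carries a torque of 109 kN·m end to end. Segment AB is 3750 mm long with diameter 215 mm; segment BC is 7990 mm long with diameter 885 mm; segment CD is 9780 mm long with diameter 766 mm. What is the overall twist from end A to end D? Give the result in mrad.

75.5 mrad

J_AB = π(0.215)⁴/32 = 2.10×10^-4 m⁴; J_BC = π(0.885)⁴/32 = 0.0602 m⁴; J_CD = π(0.766)⁴/32 = 0.0338 m⁴.
θ = (T/G)·Σ L_i/J_i = (109000/26.4×10⁹)·(3.75/2.10×10^-4 + 7.99/0.0602 + 9.78/0.0338) = 0.07555 rad.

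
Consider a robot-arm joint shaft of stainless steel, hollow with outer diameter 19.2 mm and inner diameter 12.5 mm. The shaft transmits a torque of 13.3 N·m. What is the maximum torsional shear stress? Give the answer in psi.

J = π(d_o⁴ − d_i⁴)/32 = π(0.0192⁴ − 0.0125⁴)/32 = 1.094×10^-8 m⁴.
τ_max = T·r/J = 13.30 × 0.00960 / 1.094×10^-8 = 1.167×10^7 Pa.

1690 psi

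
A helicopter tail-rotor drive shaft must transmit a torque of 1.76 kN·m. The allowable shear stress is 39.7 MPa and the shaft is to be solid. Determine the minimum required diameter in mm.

For a solid shaft τ_max = 16T/(πd³), so d = (16T/(π τ_allow))^(1/3) = (16·1760/(π·3.97×10^7))^(1/3) = 0.06089 m.

60.9 mm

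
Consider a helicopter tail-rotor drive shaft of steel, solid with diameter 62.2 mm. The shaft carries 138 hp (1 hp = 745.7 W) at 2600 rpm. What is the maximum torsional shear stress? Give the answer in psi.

1160 psi

ω = 2π·2600/60 = 272.3 rad/s, so T = P/ω = 138×745.7 / 272.3 = 378.0 N·m.
J = πd⁴/32 = π(0.0622)⁴/32 = 1.469×10^-6 m⁴.
τ_max = T·r/J = 378.0 × 0.0311 / 1.469×10^-6 = 7.999×10^6 Pa.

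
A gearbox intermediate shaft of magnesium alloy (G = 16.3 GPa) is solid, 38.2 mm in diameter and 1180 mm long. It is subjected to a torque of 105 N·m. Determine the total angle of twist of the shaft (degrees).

2.08°

J = πd⁴/32 = π(0.0382)⁴/32 = 2.091×10^-7 m⁴.
θ = T·L/(G·J) = 105.0 × 1.18 / (16.3×10⁹ × 2.091×10^-7) = 0.03636 rad.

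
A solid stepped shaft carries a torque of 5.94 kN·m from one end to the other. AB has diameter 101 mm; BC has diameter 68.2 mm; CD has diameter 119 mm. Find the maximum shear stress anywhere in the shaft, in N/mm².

Under the same torque, τ_max = 16T/(πd³) is largest where d is smallest — segment BC (d = 68.2 mm).
τ_max = 16·5940/(π·(0.0682)³) = 9.537×10^7 Pa.

95.4 N/mm²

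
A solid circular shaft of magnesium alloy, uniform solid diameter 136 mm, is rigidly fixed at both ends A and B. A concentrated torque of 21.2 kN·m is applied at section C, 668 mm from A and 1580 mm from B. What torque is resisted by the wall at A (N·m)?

With uniform GJ and both ends fixed, compatibility θ_AC = θ_CB gives T_A·a = T_B·b, together with T_A + T_B = T₀.
T_A = T₀·b/(a+b) = 21200·1580/2248 = 14900 N·m; T_B = 6300 N·m.

14900 N·m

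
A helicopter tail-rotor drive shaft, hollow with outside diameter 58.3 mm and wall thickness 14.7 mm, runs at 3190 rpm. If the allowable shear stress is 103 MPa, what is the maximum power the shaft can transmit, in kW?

J = π(d_o⁴ − d_i⁴)/32 = π(0.0583⁴ − 0.0289⁴)/32 = 1.066×10^-6 m⁴.
T_max = τ_allow·J/r = 1.03×10^8 × 1.066×10^-6 / 0.0291 = 3766 N·m.
ω = 2π·3190/60 = 334.1 rad/s, so P_max = T_max·ω = 1.258×10^6 W.

1260 kW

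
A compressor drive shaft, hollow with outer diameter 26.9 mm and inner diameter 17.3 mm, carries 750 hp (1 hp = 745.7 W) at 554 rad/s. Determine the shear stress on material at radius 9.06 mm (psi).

31100 psi

ω = 554 rad/s, so T = P/ω = 750×745.7 / 554.0 = 1010 N·m.
J = π(d_o⁴ − d_i⁴)/32 = π(0.0269⁴ − 0.0173⁴)/32 = 4.261×10^-8 m⁴.
Shear stress varies linearly with radius: τ = T·r/J = 1010 × 0.00906 / 4.261×10^-8 = 2.146×10^8 Pa.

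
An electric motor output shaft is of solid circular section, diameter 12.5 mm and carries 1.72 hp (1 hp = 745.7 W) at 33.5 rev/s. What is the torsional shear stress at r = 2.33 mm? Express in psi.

ω = 2π·33.5 = 210.5 rad/s, so T = P/ω = 1.72×745.7 / 210.5 = 6.094 N·m.
J = πd⁴/32 = π(0.0125)⁴/32 = 2.397×10^-9 m⁴.
Shear stress varies linearly with radius: τ = T·r/J = 6.094 × 0.00233 / 2.397×10^-9 = 5.924×10^6 Pa.

859 psi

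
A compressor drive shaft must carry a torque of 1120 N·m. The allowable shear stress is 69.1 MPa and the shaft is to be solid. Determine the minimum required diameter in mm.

43.5 mm

For a solid shaft τ_max = 16T/(πd³), so d = (16T/(π τ_allow))^(1/3) = (16·1120/(π·6.91×10^7))^(1/3) = 0.04354 m.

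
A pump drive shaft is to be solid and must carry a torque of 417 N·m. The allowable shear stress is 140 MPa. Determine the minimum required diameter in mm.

24.8 mm

For a solid shaft τ_max = 16T/(πd³), so d = (16T/(π τ_allow))^(1/3) = (16·417.0/(π·1.40×10^8))^(1/3) = 0.02475 m.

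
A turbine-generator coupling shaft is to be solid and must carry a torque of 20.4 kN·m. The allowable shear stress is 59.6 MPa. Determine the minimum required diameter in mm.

120 mm

For a solid shaft τ_max = 16T/(πd³), so d = (16T/(π τ_allow))^(1/3) = (16·20400/(π·5.96×10^7))^(1/3) = 0.1204 m.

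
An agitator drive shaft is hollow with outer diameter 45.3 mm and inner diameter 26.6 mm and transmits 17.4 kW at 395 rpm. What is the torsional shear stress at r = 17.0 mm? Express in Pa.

ω = 2π·395/60 = 41.36 rad/s, so T = P/ω = 17.4×10³ / 41.36 = 420.7 N·m.
J = π(d_o⁴ − d_i⁴)/32 = π(0.0453⁴ − 0.0266⁴)/32 = 3.643×10^-7 m⁴.
Shear stress varies linearly with radius: τ = T·r/J = 420.7 × 0.0170 / 3.643×10^-7 = 1.963×10^7 Pa.

1.96e7 Pa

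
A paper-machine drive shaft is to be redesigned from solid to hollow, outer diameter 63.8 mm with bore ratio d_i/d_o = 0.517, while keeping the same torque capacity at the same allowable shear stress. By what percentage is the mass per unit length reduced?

23.0 %

Equal τ_max and T ⇒ the solid shaft needs d_s³ = d_o³(1−k⁴), so d_s = 63.8·(1−0.517⁴)^(1/3) = 62.24 mm.
Area ratio A_h/A_s = d_o²(1−k²)/d_s² = (1−k²)/(1−k⁴)^(2/3) = 0.7698.
Mass saving = 1 − 0.7698 = 23.0 %.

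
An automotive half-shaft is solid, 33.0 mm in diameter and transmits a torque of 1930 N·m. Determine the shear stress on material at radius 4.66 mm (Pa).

J = πd⁴/32 = π(0.0330)⁴/32 = 1.164×10^-7 m⁴.
Shear stress varies linearly with radius: τ = T·r/J = 1930 × 0.00466 / 1.164×10^-7 = 7.725×10^7 Pa.

7.72e7 Pa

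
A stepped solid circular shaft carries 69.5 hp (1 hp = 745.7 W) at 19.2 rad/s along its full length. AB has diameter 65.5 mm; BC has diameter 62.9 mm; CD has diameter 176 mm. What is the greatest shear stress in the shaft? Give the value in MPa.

ω = 19.2 rad/s, so T = P/ω = 69.5×745.7 / 19.20 = 2699 N·m.
Under the same torque, τ_max = 16T/(πd³) is largest where d is smallest — segment BC (d = 62.9 mm).
τ_max = 16·2699/(π·(0.0629)³) = 5.524×10^7 Pa.

55.2 MPa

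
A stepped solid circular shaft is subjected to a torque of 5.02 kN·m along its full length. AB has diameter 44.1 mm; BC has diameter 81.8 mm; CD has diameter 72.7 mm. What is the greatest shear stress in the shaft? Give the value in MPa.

Under the same torque, τ_max = 16T/(πd³) is largest where d is smallest — segment AB (d = 44.1 mm).
τ_max = 16·5020/(π·(0.0441)³) = 2.981×10^8 Pa.

298 MPa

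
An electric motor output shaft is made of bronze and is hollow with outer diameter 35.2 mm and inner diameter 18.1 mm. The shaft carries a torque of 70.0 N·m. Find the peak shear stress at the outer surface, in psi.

J = π(d_o⁴ − d_i⁴)/32 = π(0.0352⁴ − 0.0181⁴)/32 = 1.402×10^-7 m⁴.
τ_max = T·r/J = 70.00 × 0.0176 / 1.402×10^-7 = 8.789×10^6 Pa.

1270 psi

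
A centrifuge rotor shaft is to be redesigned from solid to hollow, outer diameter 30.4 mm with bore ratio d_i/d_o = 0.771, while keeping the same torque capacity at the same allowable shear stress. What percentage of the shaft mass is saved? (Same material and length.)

Equal τ_max and T ⇒ the solid shaft needs d_s³ = d_o³(1−k⁴), so d_s = 30.4·(1−0.771⁴)^(1/3) = 26.29 mm.
Area ratio A_h/A_s = d_o²(1−k²)/d_s² = (1−k²)/(1−k⁴)^(2/3) = 0.5423.
Mass saving = 1 − 0.5423 = 45.8 %.

45.8 %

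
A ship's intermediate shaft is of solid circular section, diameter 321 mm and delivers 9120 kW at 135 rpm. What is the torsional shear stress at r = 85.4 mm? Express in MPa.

52.9 MPa

ω = 2π·135/60 = 14.14 rad/s, so T = P/ω = 9120×10³ / 14.14 = 645100 N·m.
J = πd⁴/32 = π(0.321)⁴/32 = 1.042×10^-3 m⁴.
Shear stress varies linearly with radius: τ = T·r/J = 645100 × 0.0854 / 1.042×10^-3 = 5.285×10^7 Pa.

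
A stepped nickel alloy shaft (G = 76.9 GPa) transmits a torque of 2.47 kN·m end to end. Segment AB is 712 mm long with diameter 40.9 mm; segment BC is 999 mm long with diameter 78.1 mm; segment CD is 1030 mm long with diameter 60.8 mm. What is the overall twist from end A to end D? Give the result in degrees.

6.69°

J_AB = π(0.0409)⁴/32 = 2.75×10^-7 m⁴; J_BC = π(0.0781)⁴/32 = 3.65×10^-6 m⁴; J_CD = π(0.0608)⁴/32 = 1.34×10^-6 m⁴.
θ = (T/G)·Σ L_i/J_i = (2470/76.9×10⁹)·(0.712/2.75×10^-7 + 0.999/3.65×10^-6 + 1.03/1.34×10^-6) = 0.1167 rad.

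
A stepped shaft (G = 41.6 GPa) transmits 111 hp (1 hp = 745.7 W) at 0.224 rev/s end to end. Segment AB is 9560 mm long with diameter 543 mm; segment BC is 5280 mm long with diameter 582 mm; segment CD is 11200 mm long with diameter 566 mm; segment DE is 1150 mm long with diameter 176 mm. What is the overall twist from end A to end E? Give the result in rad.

ω = 2π·0.224 = 1.407 rad/s, so T = P/ω = 111×745.7 / 1.407 = 58810 N·m.
J_AB = π(0.543)⁴/32 = 8.53×10^-3 m⁴; J_BC = π(0.582)⁴/32 = 0.0113 m⁴; J_CD = π(0.566)⁴/32 = 0.0101 m⁴; J_DE = π(0.176)⁴/32 = 9.42×10^-5 m⁴.
θ = (T/G)·Σ L_i/J_i = (58810/41.6×10⁹)·(9.56/8.53×10^-3 + 5.28/0.0113 + 11.2/0.0101 + 1.15/9.42×10^-5) = 0.02108 rad.

0.0211 rad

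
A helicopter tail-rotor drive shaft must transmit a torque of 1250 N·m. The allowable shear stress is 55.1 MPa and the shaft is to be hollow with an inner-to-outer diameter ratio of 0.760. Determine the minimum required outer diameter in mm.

55.8 mm

For a hollow shaft with d_i/d_o = 0.760: τ_max = 16T/(π d_o³ (1−k⁴)), so d_o = [16T/(π τ_allow (1−k⁴))]^(1/3) = [16·1250/(π·5.51×10^7·0.6664)]^(1/3) = 0.05576 m.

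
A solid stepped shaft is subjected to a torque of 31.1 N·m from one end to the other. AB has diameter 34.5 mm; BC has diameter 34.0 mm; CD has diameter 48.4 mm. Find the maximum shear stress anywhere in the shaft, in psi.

Under the same torque, τ_max = 16T/(πd³) is largest where d is smallest — segment BC (d = 34.0 mm).
τ_max = 16·31.10/(π·(0.0340)³) = 4.030×10^6 Pa.

584 psi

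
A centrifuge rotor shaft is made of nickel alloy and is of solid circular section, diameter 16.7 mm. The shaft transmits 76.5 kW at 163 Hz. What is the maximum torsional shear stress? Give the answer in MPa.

ω = 2π·163 = 1024 rad/s, so T = P/ω = 76.5×10³ / 1024 = 74.70 N·m.
J = πd⁴/32 = π(0.0167)⁴/32 = 7.636×10^-9 m⁴.
τ_max = T·r/J = 74.70 × 0.00835 / 7.636×10^-9 = 8.168×10^7 Pa.

81.7 MPa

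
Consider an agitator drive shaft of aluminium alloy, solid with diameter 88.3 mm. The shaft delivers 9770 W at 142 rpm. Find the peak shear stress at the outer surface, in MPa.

ω = 2π·142/60 = 14.87 rad/s, so T = P/ω = 9770 / 14.87 = 657.0 N·m.
J = πd⁴/32 = π(0.0883)⁴/32 = 5.968×10^-6 m⁴.
τ_max = T·r/J = 657.0 × 0.0442 / 5.968×10^-6 = 4.860×10^6 Pa.

4.86 MPa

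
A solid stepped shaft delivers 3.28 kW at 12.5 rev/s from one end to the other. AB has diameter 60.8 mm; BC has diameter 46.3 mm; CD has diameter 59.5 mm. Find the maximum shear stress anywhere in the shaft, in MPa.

2.14 MPa

ω = 2π·12.5 = 78.54 rad/s, so T = P/ω = 3.28×10³ / 78.54 = 41.76 N·m.
Under the same torque, τ_max = 16T/(πd³) is largest where d is smallest — segment BC (d = 46.3 mm).
τ_max = 16·41.76/(π·(0.0463)³) = 2.143×10^6 Pa.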